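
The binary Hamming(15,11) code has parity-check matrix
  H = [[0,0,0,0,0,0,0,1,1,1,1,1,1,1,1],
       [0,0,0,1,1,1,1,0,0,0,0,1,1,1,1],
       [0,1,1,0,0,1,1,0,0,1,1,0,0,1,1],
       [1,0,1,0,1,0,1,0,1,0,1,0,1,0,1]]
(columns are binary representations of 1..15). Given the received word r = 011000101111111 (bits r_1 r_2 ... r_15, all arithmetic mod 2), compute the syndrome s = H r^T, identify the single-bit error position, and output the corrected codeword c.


s = (1, 1, 1, 0)^T, error position = 14, corrected codeword c = 011000101111101

Compute s = H r^T mod 2 one row at a time:
  s_1 = 0 + 1 + 1 + 1 + 1 + 1 + 1 + 1 = 7 ≡ 1 (mod 2).
  s_2 = 0 + 0 + 0 + 1 + 1 + 1 + 1 + 1 = 5 ≡ 1 (mod 2).
  s_3 = 1 + 1 + 0 + 1 + 1 + 1 + 1 + 1 = 7 ≡ 1 (mod 2).
  s_4 = 0 + 1 + 0 + 1 + 1 + 1 + 1 + 1 = 6 ≡ 0 (mod 2).
s = (1, 1, 1, 0)^T — this equals column 14 of H (binary 1110), so error is at position 14.
Correct: flip bit 14 of r = 011000101111111 to get c = 011000101111101.


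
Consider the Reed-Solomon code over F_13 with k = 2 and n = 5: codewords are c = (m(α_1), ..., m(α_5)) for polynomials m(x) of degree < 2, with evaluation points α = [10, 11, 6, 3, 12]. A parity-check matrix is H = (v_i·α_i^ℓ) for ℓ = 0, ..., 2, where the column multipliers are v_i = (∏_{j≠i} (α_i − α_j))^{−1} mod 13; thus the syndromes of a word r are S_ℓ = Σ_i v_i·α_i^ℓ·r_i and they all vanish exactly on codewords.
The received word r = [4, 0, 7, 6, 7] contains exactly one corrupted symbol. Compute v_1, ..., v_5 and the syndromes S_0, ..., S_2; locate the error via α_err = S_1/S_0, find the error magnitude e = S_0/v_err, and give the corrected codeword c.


S = (6, 7, 6), error at position 5, error magnitude e = 11, c = [4, 0, 7, 6, 9].

Step 1: column multipliers v_i = (∏_{j≠i}(α_i − α_j))^{−1} mod 13.
  i = 1 (α = 10): (10−11)(10−6)(10−3)(10−12) = (−1)·4·7·(−2) = 56 ≡ 4, so v_1 = 4^{−1} = 10 (mod 13).
  i = 2 (α = 11): (11−10)(11−6)(11−3)(11−12) = 1·5·8·(−1) = −40 ≡ 12, so v_2 = 12^{−1} = 12 (mod 13).
  i = 3 (α = 6): (6−10)(6−11)(6−3)(6−12) = (−4)·(−5)·3·(−6) = −360 ≡ 4, so v_3 = 4^{−1} = 10 (mod 13).
  i = 4 (α = 3): (3−10)(3−11)(3−6)(3−12) = (−7)·(−8)·(−3)·(−9) = 1512 ≡ 4, so v_4 = 4^{−1} = 10 (mod 13).
  i = 5 (α = 12): (12−10)(12−11)(12−6)(12−3) = 2·1·6·9 = 108 ≡ 4, so v_5 = 4^{−1} = 10 (mod 13).
  v = [10, 12, 10, 10, 10].
Step 2: syndromes of r = [4, 0, 7, 6, 7] (all sums mod 13).
  S_0 = Σ v_i r_i = 10·4 + 12·0 + 10·7 + 10·6 + 10·7 = 240 ≡ 6.
  S_1 = Σ v_i α_i r_i = 10·10·4 + 12·11·0 + 10·6·7 + 10·3·6 + 10·12·7 = 1840 ≡ 7.
  α_i^2 mod 13 = [9, 4, 10, 9, 1].
  S_2 = Σ v_i α_i^2 r_i = 10·9·4 + 12·4·0 + 10·10·7 + 10·9·6 + 10·1·7 = 1670 ≡ 6.
  S = (6, 7, 6) ≠ 0, so r is not a codeword (an error is present).
Step 3: locate the error. For a single error e at position i, S_ℓ = v_i·e·α_i^ℓ, so α_err = S_1/S_0.
  S_0^{−1} = 6^{−1} = 11 (mod 13), so α_err = 7·11 = 77 ≡ 12 = α_5. Error position i = 5.
  Consistency check: S_2/S_1 = 6·2 = 12 ≡ 12 = α_err ✓ (single-error assumption holds).
Step 4: error magnitude e = S_0/v_5 = S_0·∏_{j≠5}(α_5 − α_j) = 6·4 = 24 ≡ 11 (mod 13).
Step 5: correct position 5: c_5 = r_5 − e = 7 − 11 ≡ 9 (mod 13). Hence c = [4, 0, 7, 6, 9].
  Check: interpolating c through the α_i gives m(x) = 5 + 9·x (degree < 2) with m(α_i) = c_i for every i, so c is indeed a codeword.


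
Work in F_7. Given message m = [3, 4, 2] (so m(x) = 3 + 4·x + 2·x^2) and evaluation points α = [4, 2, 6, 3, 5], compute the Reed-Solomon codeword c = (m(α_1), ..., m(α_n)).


c = [2, 5, 1, 5, 3]

Message polynomial: m(x) = 3 + 4·x + 2·x^2 (mod 7).
For each evaluation point α_i, compute m(α_i) mod 7:
  α_1 = 4: Horner steps 2 → 5 → 2, so m(4) = 2.
  α_2 = 2: Horner steps 2 → 1 → 5, so m(2) = 5.
  α_3 = 6: Horner steps 2 → 2 → 1, so m(6) = 1.
  α_4 = 3: Horner steps 2 → 3 → 5, so m(3) = 5.
  α_5 = 5: Horner steps 2 → 0 → 3, so m(5) = 3.
Codeword c = [2, 5, 1, 5, 3] ∈ F_7^5.


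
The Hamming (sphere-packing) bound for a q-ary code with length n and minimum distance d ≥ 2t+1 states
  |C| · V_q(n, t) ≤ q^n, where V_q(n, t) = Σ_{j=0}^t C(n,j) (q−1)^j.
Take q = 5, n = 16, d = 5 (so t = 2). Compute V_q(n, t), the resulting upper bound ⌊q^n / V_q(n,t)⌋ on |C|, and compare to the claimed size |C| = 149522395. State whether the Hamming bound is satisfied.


V_q(n, t) = 1985, q^n = 152587890625, Hamming bound = 76870473, |C| = 149522395 > bound (violated).

Step 1: Compute V_q(n, t) = Σ_{j=0}^2 C(n, j) (q−1)^j.
  j = 0: C(16,0)·(4)^0 = 1·1 = 1.
  j = 1: C(16,1)·(4)^1 = 16·4 = 64.
  j = 2: C(16,2)·(4)^2 = 120·16 = 1920.
  V_q(n, t) = 1 + 64 + 1920 = 1985.
Step 2: q^n = 5^16 = 152587890625.
Step 3: Hamming bound ⌊q^n / V_q(n,t)⌋ = ⌊152587890625/1985⌋ = 76870473.
Step 4: Compare |C| = 149522395 to 76870473: violated.
The claimed |C| lies above the Hamming bound, so no 5-ary code of length 16 with d ≥ 5 can have 149522395 codewords.


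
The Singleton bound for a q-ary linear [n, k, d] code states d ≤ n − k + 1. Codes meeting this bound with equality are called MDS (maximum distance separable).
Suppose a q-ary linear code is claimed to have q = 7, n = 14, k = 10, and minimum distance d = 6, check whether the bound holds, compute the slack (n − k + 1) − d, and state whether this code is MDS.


Singleton RHS = n − k + 1 = 5, slack = -1, bound violated (no such code; not MDS).

Singleton bound: d ≤ n − k + 1.
Here n = 14, k = 10, so n − k + 1 = 5.
Given d = 6, check d ≤ 5: NO.
Slack = (n − k + 1) − d = -1.
The slack is negative: d = 6 exceeds n − k + 1 = 5 by 1, so the Singleton bound is violated and no linear [14, 10, 6]_7 code can exist. In particular it is not MDS (MDS requires d = n − k + 1 exactly).
Description: the claimed parameters are [14, 10, 6]_7; such a code would be impossible (violates the Singleton bound).


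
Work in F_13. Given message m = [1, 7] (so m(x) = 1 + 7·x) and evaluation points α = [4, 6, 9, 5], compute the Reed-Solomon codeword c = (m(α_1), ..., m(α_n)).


c = [3, 4, 12, 10]

Message polynomial: m(x) = 1 + 7·x (mod 13).
For each evaluation point α_i, compute m(α_i) mod 13:
  α_1 = 4: Horner steps 7 → 3, so m(4) = 3.
  α_2 = 6: Horner steps 7 → 4, so m(6) = 4.
  α_3 = 9: Horner steps 7 → 12, so m(9) = 12.
  α_4 = 5: Horner steps 7 → 10, so m(5) = 10.
Codeword c = [3, 4, 12, 10] ∈ F_13^4.


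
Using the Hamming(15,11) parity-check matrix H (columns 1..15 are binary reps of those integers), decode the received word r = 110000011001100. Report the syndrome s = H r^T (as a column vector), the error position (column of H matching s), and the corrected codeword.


s = (0, 0, 1, 1)^T, error position = 3, corrected codeword c = 111000011001100

Compute s = H r^T mod 2 one row at a time:
  s_1 = 1 + 1 + 0 + 0 + 1 + 1 + 0 + 0 = 4 ≡ 0 (mod 2).
  s_2 = 0 + 0 + 0 + 0 + 1 + 1 + 0 + 0 = 2 ≡ 0 (mod 2).
  s_3 = 1 + 0 + 0 + 0 + 0 + 0 + 0 + 0 = 1 ≡ 1 (mod 2).
  s_4 = 1 + 0 + 0 + 0 + 1 + 0 + 1 + 0 = 3 ≡ 1 (mod 2).
s = (0, 0, 1, 1)^T — this equals column 3 of H (binary 0011), so error is at position 3.
Correct: flip bit 3 of r = 110000011001100 to get c = 111000011001100.


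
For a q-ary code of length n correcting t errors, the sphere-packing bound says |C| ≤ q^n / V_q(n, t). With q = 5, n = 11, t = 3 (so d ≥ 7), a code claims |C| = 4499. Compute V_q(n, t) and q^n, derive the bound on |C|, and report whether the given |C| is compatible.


V_q(n, t) = 11485, q^n = 48828125, Hamming bound = 4251, |C| = 4499 > bound (violated).

Step 1: Compute V_q(n, t) = Σ_{j=0}^3 C(n, j) (q−1)^j.
  j = 0: C(11,0)·(4)^0 = 1·1 = 1.
  j = 1: C(11,1)·(4)^1 = 11·4 = 44.
  j = 2: C(11,2)·(4)^2 = 55·16 = 880.
  j = 3: C(11,3)·(4)^3 = 165·64 = 10560.
  V_q(n, t) = 1 + 44 + 880 + 10560 = 11485.
Step 2: q^n = 5^11 = 48828125.
Step 3: Hamming bound ⌊q^n / V_q(n,t)⌋ = ⌊48828125/11485⌋ = 4251.
Step 4: Compare |C| = 4499 to 4251: violated.
The claimed |C| lies above the Hamming bound, so no 5-ary code of length 11 with d ≥ 7 can have 4499 codewords.


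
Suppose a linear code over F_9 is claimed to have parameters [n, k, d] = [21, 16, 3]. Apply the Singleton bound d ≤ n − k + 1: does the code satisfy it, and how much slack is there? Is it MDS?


Singleton RHS = n − k + 1 = 6, slack = 3, bound satisfied, not MDS.

Singleton bound: d ≤ n − k + 1.
Here n = 21, k = 16, so n − k + 1 = 6.
Given d = 3, check d ≤ 6: YES.
Slack = (n − k + 1) − d = 3.
The code is NOT MDS (slack = 3 > 0).
Description: the claimed parameters are [21, 16, 3]_9; such a code would be non-MDS.


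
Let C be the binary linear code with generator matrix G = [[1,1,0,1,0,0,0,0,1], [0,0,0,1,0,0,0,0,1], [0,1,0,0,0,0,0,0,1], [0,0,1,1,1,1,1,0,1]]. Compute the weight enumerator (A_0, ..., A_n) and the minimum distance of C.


Weight distribution: A_0 = 1, A_2 = 6, A_4 = 2, A_6 = 6, A_8 = 1. Minimum distance d = 2.

Enumerate all 2^4 = 16 messages m ∈ F_2^4.
For each, compute codeword c = mG in F_2^9, then tally its weight.
  m = 0000 → c = 000000000, weight = 0.
  m = 1000 → c = 110100001, weight = 4.
  m = 0100 → c = 000100001, weight = 2.
  m = 1100 → c = 110000000, weight = 2.
  m = 0010 → c = 010000001, weight = 2.
  m = 1010 → c = 100100000, weight = 2.
  m = 0110 → c = 010100000, weight = 2.
  m = 1110 → c = 100000001, weight = 2.
  m = 0001 → c = 001111101, weight = 6.
  m = 1001 → c = 111011100, weight = 6.
  m = 0101 → c = 001011100, weight = 4.
  m = 1101 → c = 111111101, weight = 8.
  m = 0011 → c = 011111100, weight = 6.
  m = 1011 → c = 101011101, weight = 6.
  m = 0111 → c = 011011101, weight = 6.
  m = 1111 → c = 101111100, weight = 6.
Tally weights:
  weight 0: 1 codewords.
  weight 2: 6 codewords.
  weight 4: 2 codewords.
  weight 6: 6 codewords.
  weight 8: 1 codewords.
Minimum distance d = smallest w > 0 with A_w > 0 = 2.
Sanity: Σ A_w = 16 = 2^4 = 16 ✓.


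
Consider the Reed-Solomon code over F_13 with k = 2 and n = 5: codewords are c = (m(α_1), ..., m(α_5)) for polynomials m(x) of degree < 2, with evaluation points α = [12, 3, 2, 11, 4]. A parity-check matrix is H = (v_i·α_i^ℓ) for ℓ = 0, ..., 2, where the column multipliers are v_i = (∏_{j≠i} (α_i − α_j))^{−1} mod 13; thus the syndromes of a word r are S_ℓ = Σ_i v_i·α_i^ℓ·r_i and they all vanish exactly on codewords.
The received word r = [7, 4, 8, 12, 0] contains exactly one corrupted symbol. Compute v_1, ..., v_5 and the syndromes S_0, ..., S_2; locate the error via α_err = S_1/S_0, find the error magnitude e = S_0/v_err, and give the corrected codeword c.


S = (9, 8, 10), error at position 4, error magnitude e = 1, c = [7, 4, 8, 11, 0].

Step 1: column multipliers v_i = (∏_{j≠i}(α_i − α_j))^{−1} mod 13.
  i = 1 (α = 12): (12−3)(12−2)(12−11)(12−4) = 9·10·1·8 = 720 ≡ 5, so v_1 = 5^{−1} = 8 (mod 13).
  i = 2 (α = 3): (3−12)(3−2)(3−11)(3−4) = (−9)·1·(−8)·(−1) = −72 ≡ 6, so v_2 = 6^{−1} = 11 (mod 13).
  i = 3 (α = 2): (2−12)(2−3)(2−11)(2−4) = (−10)·(−1)·(−9)·(−2) = 180 ≡ 11, so v_3 = 11^{−1} = 6 (mod 13).
  i = 4 (α = 11): (11−12)(11−3)(11−2)(11−4) = (−1)·8·9·7 = −504 ≡ 3, so v_4 = 3^{−1} = 9 (mod 13).
  i = 5 (α = 4): (4−12)(4−3)(4−2)(4−11) = (−8)·1·2·(−7) = 112 ≡ 8, so v_5 = 8^{−1} = 5 (mod 13).
  v = [8, 11, 6, 9, 5].
Step 2: syndromes of r = [7, 4, 8, 12, 0] (all sums mod 13).
  S_0 = Σ v_i r_i = 8·7 + 11·4 + 6·8 + 9·12 + 5·0 = 256 ≡ 9.
  S_1 = Σ v_i α_i r_i = 8·12·7 + 11·3·4 + 6·2·8 + 9·11·12 + 5·4·0 = 2088 ≡ 8.
  α_i^2 mod 13 = [1, 9, 4, 4, 3].
  S_2 = Σ v_i α_i^2 r_i = 8·1·7 + 11·9·4 + 6·4·8 + 9·4·12 + 5·3·0 = 1076 ≡ 10.
  S = (9, 8, 10) ≠ 0, so r is not a codeword (an error is present).
Step 3: locate the error. For a single error e at position i, S_ℓ = v_i·e·α_i^ℓ, so α_err = S_1/S_0.
  S_0^{−1} = 9^{−1} = 3 (mod 13), so α_err = 8·3 = 24 ≡ 11 = α_4. Error position i = 4.
  Consistency check: S_2/S_1 = 10·5 = 50 ≡ 11 = α_err ✓ (single-error assumption holds).
Step 4: error magnitude e = S_0/v_4 = S_0·∏_{j≠4}(α_4 − α_j) = 9·3 = 27 ≡ 1 (mod 13).
Step 5: correct position 4: c_4 = r_4 − e = 12 − 1 ≡ 11 (mod 13). Hence c = [7, 4, 8, 11, 0].
  Check: interpolating c through the α_i gives m(x) = 3 + 9·x (degree < 2) with m(α_i) = c_i for every i, so c is indeed a codeword.


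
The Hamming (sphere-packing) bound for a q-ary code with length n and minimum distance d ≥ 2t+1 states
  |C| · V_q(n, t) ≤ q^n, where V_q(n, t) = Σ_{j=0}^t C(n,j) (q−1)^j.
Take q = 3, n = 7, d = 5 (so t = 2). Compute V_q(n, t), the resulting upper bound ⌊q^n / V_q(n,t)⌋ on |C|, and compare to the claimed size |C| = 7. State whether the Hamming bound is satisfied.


V_q(n, t) = 99, q^n = 2187, Hamming bound = 22, |C| = 7 ≤ bound (satisfied).

Step 1: Compute V_q(n, t) = Σ_{j=0}^2 C(n, j) (q−1)^j.
  j = 0: C(7,0)·(2)^0 = 1·1 = 1.
  j = 1: C(7,1)·(2)^1 = 7·2 = 14.
  j = 2: C(7,2)·(2)^2 = 21·4 = 84.
  V_q(n, t) = 1 + 14 + 84 = 99.
Step 2: q^n = 3^7 = 2187.
Step 3: Hamming bound ⌊q^n / V_q(n,t)⌋ = ⌊2187/99⌋ = 22.
Step 4: Compare |C| = 7 to 22: satisfied.
The claimed |C| lies below the Hamming bound.


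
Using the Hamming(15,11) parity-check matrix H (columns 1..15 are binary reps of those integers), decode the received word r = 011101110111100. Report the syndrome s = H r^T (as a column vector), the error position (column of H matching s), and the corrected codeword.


s = (1, 1, 0, 0)^T, error position = 12, corrected codeword c = 011101110110100

Compute s = H r^T mod 2 one row at a time:
  s_1 = 1 + 0 + 1 + 1 + 1 + 1 + 0 + 0 = 5 ≡ 1 (mod 2).
  s_2 = 1 + 0 + 1 + 1 + 1 + 1 + 0 + 0 = 5 ≡ 1 (mod 2).
  s_3 = 1 + 1 + 1 + 1 + 1 + 1 + 0 + 0 = 6 ≡ 0 (mod 2).
  s_4 = 0 + 1 + 0 + 1 + 0 + 1 + 1 + 0 = 4 ≡ 0 (mod 2).
s = (1, 1, 0, 0)^T — this equals column 12 of H (binary 1100), so error is at position 12.
Correct: flip bit 12 of r = 011101110111100 to get c = 011101110110100.


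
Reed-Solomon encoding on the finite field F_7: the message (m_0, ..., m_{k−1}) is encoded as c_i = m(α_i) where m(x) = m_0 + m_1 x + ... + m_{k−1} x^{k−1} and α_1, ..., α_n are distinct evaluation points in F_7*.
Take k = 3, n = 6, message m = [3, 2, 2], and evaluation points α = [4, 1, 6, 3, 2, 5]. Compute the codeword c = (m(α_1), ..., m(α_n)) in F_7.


c = [1, 0, 3, 6, 1, 0]

Message polynomial: m(x) = 3 + 2·x + 2·x^2 (mod 7).
For each evaluation point α_i, compute m(α_i) mod 7:
  α_1 = 4: Horner steps 2 → 3 → 1, so m(4) = 1.
  α_2 = 1: Horner steps 2 → 4 → 0, so m(1) = 0.
  α_3 = 6: Horner steps 2 → 0 → 3, so m(6) = 3.
  α_4 = 3: Horner steps 2 → 1 → 6, so m(3) = 6.
  α_5 = 2: Horner steps 2 → 6 → 1, so m(2) = 1.
  α_6 = 5: Horner steps 2 → 5 → 0, so m(5) = 0.
Codeword c = [1, 0, 3, 6, 1, 0] ∈ F_7^6.


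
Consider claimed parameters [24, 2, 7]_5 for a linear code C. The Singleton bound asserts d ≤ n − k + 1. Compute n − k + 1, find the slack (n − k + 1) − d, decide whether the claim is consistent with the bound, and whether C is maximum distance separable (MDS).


Singleton RHS = n − k + 1 = 23, slack = 16, bound satisfied, not MDS.

Singleton bound: d ≤ n − k + 1.
Here n = 24, k = 2, so n − k + 1 = 23.
Given d = 7, check d ≤ 23: YES.
Slack = (n − k + 1) − d = 16.
The code is NOT MDS (slack = 16 > 0).
Description: the claimed parameters are [24, 2, 7]_5; such a code would be non-MDS.


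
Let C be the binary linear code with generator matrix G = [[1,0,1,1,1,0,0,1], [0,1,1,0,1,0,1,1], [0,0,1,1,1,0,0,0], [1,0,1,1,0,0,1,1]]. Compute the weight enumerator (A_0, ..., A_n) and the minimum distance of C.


Weight distribution: A_0 = 1, A_2 = 2, A_3 = 4, A_4 = 5, A_5 = 4. Minimum distance d = 2.

Enumerate all 2^4 = 16 messages m ∈ F_2^4.
For each, compute codeword c = mG in F_2^8, then tally its weight.
  m = 0000 → c = 00000000, weight = 0.
  m = 1000 → c = 10111001, weight = 5.
  m = 0100 → c = 01101011, weight = 5.
  m = 1100 → c = 11010010, weight = 4.
  m = 0010 → c = 00111000, weight = 3.
  m = 1010 → c = 10000001, weight = 2.
  m = 0110 → c = 01010011, weight = 4.
  m = 1110 → c = 11101010, weight = 5.
  m = 0001 → c = 10110011, weight = 5.
  m = 1001 → c = 00001010, weight = 2.
  m = 0101 → c = 11011000, weight = 4.
  m = 1101 → c = 01100001, weight = 3.
  m = 0011 → c = 10001011, weight = 4.
  m = 1011 → c = 00110010, weight = 3.
  m = 0111 → c = 11100000, weight = 3.
  m = 1111 → c = 01011001, weight = 4.
Tally weights:
  weight 0: 1 codewords.
  weight 2: 2 codewords.
  weight 3: 4 codewords.
  weight 4: 5 codewords.
  weight 5: 4 codewords.
Minimum distance d = smallest w > 0 with A_w > 0 = 2.
Sanity: Σ A_w = 16 = 2^4 = 16 ✓.


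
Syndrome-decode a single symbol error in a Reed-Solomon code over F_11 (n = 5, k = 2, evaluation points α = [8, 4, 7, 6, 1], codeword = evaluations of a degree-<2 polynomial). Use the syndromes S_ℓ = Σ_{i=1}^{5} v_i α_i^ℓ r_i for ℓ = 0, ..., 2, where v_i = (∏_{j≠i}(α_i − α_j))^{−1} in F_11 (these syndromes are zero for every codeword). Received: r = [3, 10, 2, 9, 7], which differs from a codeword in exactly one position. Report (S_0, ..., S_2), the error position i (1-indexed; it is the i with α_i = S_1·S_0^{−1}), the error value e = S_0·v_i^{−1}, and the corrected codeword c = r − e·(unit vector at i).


S = (7, 9, 10), error at position 4, error magnitude e = 8, c = [3, 10, 2, 1, 7].

Step 1: column multipliers v_i = (∏_{j≠i}(α_i − α_j))^{−1} mod 11.
  i = 1 (α = 8): (8−4)(8−7)(8−6)(8−1) = 4·1·2·7 = 56 ≡ 1, so v_1 = 1^{−1} = 1 (mod 11).
  i = 2 (α = 4): (4−8)(4−7)(4−6)(4−1) = (−4)·(−3)·(−2)·3 = −72 ≡ 5, so v_2 = 5^{−1} = 9 (mod 11).
  i = 3 (α = 7): (7−8)(7−4)(7−6)(7−1) = (−1)·3·1·6 = −18 ≡ 4, so v_3 = 4^{−1} = 3 (mod 11).
  i = 4 (α = 6): (6−8)(6−4)(6−7)(6−1) = (−2)·2·(−1)·5 = 20 ≡ 9, so v_4 = 9^{−1} = 5 (mod 11).
  i = 5 (α = 1): (1−8)(1−4)(1−7)(1−6) = (−7)·(−3)·(−6)·(−5) = 630 ≡ 3, so v_5 = 3^{−1} = 4 (mod 11).
  v = [1, 9, 3, 5, 4].
Step 2: syndromes of r = [3, 10, 2, 9, 7] (all sums mod 11).
  S_0 = Σ v_i r_i = 1·3 + 9·10 + 3·2 + 5·9 + 4·7 = 172 ≡ 7.
  S_1 = Σ v_i α_i r_i = 1·8·3 + 9·4·10 + 3·7·2 + 5·6·9 + 4·1·7 = 724 ≡ 9.
  α_i^2 mod 11 = [9, 5, 5, 3, 1].
  S_2 = Σ v_i α_i^2 r_i = 1·9·3 + 9·5·10 + 3·5·2 + 5·3·9 + 4·1·7 = 670 ≡ 10.
  S = (7, 9, 10) ≠ 0, so r is not a codeword (an error is present).
Step 3: locate the error. For a single error e at position i, S_ℓ = v_i·e·α_i^ℓ, so α_err = S_1/S_0.
  S_0^{−1} = 7^{−1} = 8 (mod 11), so α_err = 9·8 = 72 ≡ 6 = α_4. Error position i = 4.
  Consistency check: S_2/S_1 = 10·5 = 50 ≡ 6 = α_err ✓ (single-error assumption holds).
Step 4: error magnitude e = S_0/v_4 = S_0·∏_{j≠4}(α_4 − α_j) = 7·9 = 63 ≡ 8 (mod 11).
Step 5: correct position 4: c_4 = r_4 − e = 9 − 8 ≡ 1 (mod 11). Hence c = [3, 10, 2, 1, 7].
  Check: interpolating c through the α_i gives m(x) = 6 + 1·x (degree < 2) with m(α_i) = c_i for every i, so c is indeed a codeword.


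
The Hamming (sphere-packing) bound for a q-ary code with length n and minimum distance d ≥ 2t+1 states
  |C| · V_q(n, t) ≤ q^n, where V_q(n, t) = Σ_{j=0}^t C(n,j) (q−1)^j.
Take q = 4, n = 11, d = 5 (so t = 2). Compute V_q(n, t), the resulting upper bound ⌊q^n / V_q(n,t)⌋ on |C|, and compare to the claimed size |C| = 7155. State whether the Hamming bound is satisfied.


V_q(n, t) = 529, q^n = 4194304, Hamming bound = 7928, |C| = 7155 ≤ bound (satisfied).

Step 1: Compute V_q(n, t) = Σ_{j=0}^2 C(n, j) (q−1)^j.
  j = 0: C(11,0)·(3)^0 = 1·1 = 1.
  j = 1: C(11,1)·(3)^1 = 11·3 = 33.
  j = 2: C(11,2)·(3)^2 = 55·9 = 495.
  V_q(n, t) = 1 + 33 + 495 = 529.
Step 2: q^n = 4^11 = 4194304.
Step 3: Hamming bound ⌊q^n / V_q(n,t)⌋ = ⌊4194304/529⌋ = 7928.
Step 4: Compare |C| = 7155 to 7928: satisfied.
The claimed |C| lies below the Hamming bound.


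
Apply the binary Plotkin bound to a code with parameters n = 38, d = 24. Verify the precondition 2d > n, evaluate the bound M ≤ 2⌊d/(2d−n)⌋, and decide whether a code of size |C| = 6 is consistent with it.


Plotkin bound M ≤ 4; given |C| = 6 > bound (violated).

Check applicability: 2d = 48, n = 38.
2d − n = 10 > 0, so Plotkin applies.
Compute d/(2d−n) = 24/10 ≈ 2.4000.
⌊d/(2d−n)⌋ = 2.
Plotkin bound: M ≤ 2·2 = 4.
Given |C| = 6, check: VIOLATED.
This |C| is above the Plotkin bound, so no binary code with n = 38, d = 24 and 6 codewords exists.


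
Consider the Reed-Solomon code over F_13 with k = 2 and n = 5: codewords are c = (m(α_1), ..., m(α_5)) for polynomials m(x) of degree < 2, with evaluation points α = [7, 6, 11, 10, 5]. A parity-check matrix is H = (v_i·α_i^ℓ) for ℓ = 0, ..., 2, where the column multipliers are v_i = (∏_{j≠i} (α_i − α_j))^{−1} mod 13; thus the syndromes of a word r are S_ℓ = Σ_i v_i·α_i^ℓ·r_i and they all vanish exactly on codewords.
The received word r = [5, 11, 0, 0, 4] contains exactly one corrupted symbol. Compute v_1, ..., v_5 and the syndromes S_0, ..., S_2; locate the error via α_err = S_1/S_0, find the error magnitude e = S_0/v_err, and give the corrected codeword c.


S = (2, 9, 8), error at position 3, error magnitude e = 6, c = [5, 11, 7, 0, 4].

Step 1: column multipliers v_i = (∏_{j≠i}(α_i − α_j))^{−1} mod 13.
  i = 1 (α = 7): (7−6)(7−11)(7−10)(7−5) = 1·(−4)·(−3)·2 = 24 ≡ 11, so v_1 = 11^{−1} = 6 (mod 13).
  i = 2 (α = 6): (6−7)(6−11)(6−10)(6−5) = (−1)·(−5)·(−4)·1 = −20 ≡ 6, so v_2 = 6^{−1} = 11 (mod 13).
  i = 3 (α = 11): (11−7)(11−6)(11−10)(11−5) = 4·5·1·6 = 120 ≡ 3, so v_3 = 3^{−1} = 9 (mod 13).
  i = 4 (α = 10): (10−7)(10−6)(10−11)(10−5) = 3·4·(−1)·5 = −60 ≡ 5, so v_4 = 5^{−1} = 8 (mod 13).
  i = 5 (α = 5): (5−7)(5−6)(5−11)(5−10) = (−2)·(−1)·(−6)·(−5) = 60 ≡ 8, so v_5 = 8^{−1} = 5 (mod 13).
  v = [6, 11, 9, 8, 5].
Step 2: syndromes of r = [5, 11, 0, 0, 4] (all sums mod 13).
  S_0 = Σ v_i r_i = 6·5 + 11·11 + 9·0 + 8·0 + 5·4 = 171 ≡ 2.
  S_1 = Σ v_i α_i r_i = 6·7·5 + 11·6·11 + 9·11·0 + 8·10·0 + 5·5·4 = 1036 ≡ 9.
  α_i^2 mod 13 = [10, 10, 4, 9, 12].
  S_2 = Σ v_i α_i^2 r_i = 6·10·5 + 11·10·11 + 9·4·0 + 8·9·0 + 5·12·4 = 1750 ≡ 8.
  S = (2, 9, 8) ≠ 0, so r is not a codeword (an error is present).
Step 3: locate the error. For a single error e at position i, S_ℓ = v_i·e·α_i^ℓ, so α_err = S_1/S_0.
  S_0^{−1} = 2^{−1} = 7 (mod 13), so α_err = 9·7 = 63 ≡ 11 = α_3. Error position i = 3.
  Consistency check: S_2/S_1 = 8·3 = 24 ≡ 11 = α_err ✓ (single-error assumption holds).
Step 4: error magnitude e = S_0/v_3 = S_0·∏_{j≠3}(α_3 − α_j) = 2·3 = 6 ≡ 6 (mod 13).
Step 5: correct position 3: c_3 = r_3 − e = 0 − 6 ≡ 7 (mod 13). Hence c = [5, 11, 7, 0, 4].
  Check: interpolating c through the α_i gives m(x) = 8 + 7·x (degree < 2) with m(α_i) = c_i for every i, so c is indeed a codeword.


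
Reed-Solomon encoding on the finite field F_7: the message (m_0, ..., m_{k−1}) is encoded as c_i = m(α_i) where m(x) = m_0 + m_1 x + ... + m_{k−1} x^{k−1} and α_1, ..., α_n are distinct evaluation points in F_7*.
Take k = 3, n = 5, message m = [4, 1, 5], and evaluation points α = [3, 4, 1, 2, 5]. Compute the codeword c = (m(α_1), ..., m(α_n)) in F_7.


c = [3, 4, 3, 5, 1]

Message polynomial: m(x) = 4 + 1·x + 5·x^2 (mod 7).
For each evaluation point α_i, compute m(α_i) mod 7:
  α_1 = 3: Horner steps 5 → 2 → 3, so m(3) = 3.
  α_2 = 4: Horner steps 5 → 0 → 4, so m(4) = 4.
  α_3 = 1: Horner steps 5 → 6 → 3, so m(1) = 3.
  α_4 = 2: Horner steps 5 → 4 → 5, so m(2) = 5.
  α_5 = 5: Horner steps 5 → 5 → 1, so m(5) = 1.
Codeword c = [3, 4, 3, 5, 1] ∈ F_7^5.


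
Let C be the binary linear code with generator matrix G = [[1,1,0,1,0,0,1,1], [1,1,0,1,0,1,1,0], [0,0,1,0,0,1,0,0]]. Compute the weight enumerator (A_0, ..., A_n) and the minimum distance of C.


Weight distribution: A_0 = 1, A_2 = 3, A_5 = 3, A_7 = 1. Minimum distance d = 2.

Enumerate all 2^3 = 8 messages m ∈ F_2^3.
For each, compute codeword c = mG in F_2^8, then tally its weight.
  m = 000 → c = 00000000, weight = 0.
  m = 100 → c = 11010011, weight = 5.
  m = 010 → c = 11010110, weight = 5.
  m = 110 → c = 00000101, weight = 2.
  m = 001 → c = 00100100, weight = 2.
  m = 101 → c = 11110111, weight = 7.
  m = 011 → c = 11110010, weight = 5.
  m = 111 → c = 00100001, weight = 2.
Tally weights:
  weight 0: 1 codewords.
  weight 2: 3 codewords.
  weight 5: 3 codewords.
  weight 7: 1 codewords.
Minimum distance d = smallest w > 0 with A_w > 0 = 2.
Sanity: Σ A_w = 8 = 2^3 = 8 ✓.


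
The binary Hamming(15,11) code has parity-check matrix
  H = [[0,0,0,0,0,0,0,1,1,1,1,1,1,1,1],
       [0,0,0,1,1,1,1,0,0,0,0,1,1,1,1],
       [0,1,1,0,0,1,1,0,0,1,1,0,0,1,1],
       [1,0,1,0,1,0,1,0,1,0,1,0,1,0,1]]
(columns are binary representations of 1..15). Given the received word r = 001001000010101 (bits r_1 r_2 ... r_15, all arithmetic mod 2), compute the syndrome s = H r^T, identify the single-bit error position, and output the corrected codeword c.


s = (1, 1, 0, 0)^T, error position = 12, corrected codeword c = 001001000011101

Compute s = H r^T mod 2 one row at a time:
  s_1 = 0 + 0 + 0 + 1 + 0 + 1 + 0 + 1 = 3 ≡ 1 (mod 2).
  s_2 = 0 + 0 + 1 + 0 + 0 + 1 + 0 + 1 = 3 ≡ 1 (mod 2).
  s_3 = 0 + 1 + 1 + 0 + 0 + 1 + 0 + 1 = 4 ≡ 0 (mod 2).
  s_4 = 0 + 1 + 0 + 0 + 0 + 1 + 1 + 1 = 4 ≡ 0 (mod 2).
s = (1, 1, 0, 0)^T — this equals column 12 of H (binary 1100), so error is at position 12.
Correct: flip bit 12 of r = 001001000010101 to get c = 001001000011101.


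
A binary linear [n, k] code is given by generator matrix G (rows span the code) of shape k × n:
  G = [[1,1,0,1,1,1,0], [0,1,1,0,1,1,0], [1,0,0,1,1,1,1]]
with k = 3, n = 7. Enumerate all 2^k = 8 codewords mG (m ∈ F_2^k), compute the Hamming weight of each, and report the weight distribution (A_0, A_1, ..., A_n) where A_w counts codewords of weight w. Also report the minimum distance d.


Weight distribution: A_0 = 1, A_2 = 1, A_3 = 1, A_4 = 2, A_5 = 3. Minimum distance d = 2.

Enumerate all 2^3 = 8 messages m ∈ F_2^3.
For each, compute codeword c = mG in F_2^7, then tally its weight.
  m = 000 → c = 0000000, weight = 0.
  m = 100 → c = 1101110, weight = 5.
  m = 010 → c = 0110110, weight = 4.
  m = 110 → c = 1011000, weight = 3.
  m = 001 → c = 1001111, weight = 5.
  m = 101 → c = 0100001, weight = 2.
  m = 011 → c = 1111001, weight = 5.
  m = 111 → c = 0010111, weight = 4.
Tally weights:
  weight 0: 1 codewords.
  weight 2: 1 codewords.
  weight 3: 1 codewords.
  weight 4: 2 codewords.
  weight 5: 3 codewords.
Minimum distance d = smallest w > 0 with A_w > 0 = 2.
Sanity: Σ A_w = 8 = 2^3 = 8 ✓.


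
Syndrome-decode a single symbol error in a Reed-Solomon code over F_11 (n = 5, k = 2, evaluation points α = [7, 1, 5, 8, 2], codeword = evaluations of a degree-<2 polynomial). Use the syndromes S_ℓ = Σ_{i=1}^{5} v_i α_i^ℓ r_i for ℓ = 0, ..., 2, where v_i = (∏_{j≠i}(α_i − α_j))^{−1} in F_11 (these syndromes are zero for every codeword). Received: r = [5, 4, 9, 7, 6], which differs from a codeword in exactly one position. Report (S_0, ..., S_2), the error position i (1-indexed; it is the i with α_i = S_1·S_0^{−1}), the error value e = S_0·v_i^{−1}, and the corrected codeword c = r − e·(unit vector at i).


S = (5, 3, 4), error at position 3, error magnitude e = 8, c = [5, 4, 1, 7, 6].

Step 1: column multipliers v_i = (∏_{j≠i}(α_i − α_j))^{−1} mod 11.
  i = 1 (α = 7): (7−1)(7−5)(7−8)(7−2) = 6·2·(−1)·5 = −60 ≡ 6, so v_1 = 6^{−1} = 2 (mod 11).
  i = 2 (α = 1): (1−7)(1−5)(1−8)(1−2) = (−6)·(−4)·(−7)·(−1) = 168 ≡ 3, so v_2 = 3^{−1} = 4 (mod 11).
  i = 3 (α = 5): (5−7)(5−1)(5−8)(5−2) = (−2)·4·(−3)·3 = 72 ≡ 6, so v_3 = 6^{−1} = 2 (mod 11).
  i = 4 (α = 8): (8−7)(8−1)(8−5)(8−2) = 1·7·3·6 = 126 ≡ 5, so v_4 = 5^{−1} = 9 (mod 11).
  i = 5 (α = 2): (2−7)(2−1)(2−5)(2−8) = (−5)·1·(−3)·(−6) = −90 ≡ 9, so v_5 = 9^{−1} = 5 (mod 11).
  v = [2, 4, 2, 9, 5].
Step 2: syndromes of r = [5, 4, 9, 7, 6] (all sums mod 11).
  S_0 = Σ v_i r_i = 2·5 + 4·4 + 2·9 + 9·7 + 5·6 = 137 ≡ 5.
  S_1 = Σ v_i α_i r_i = 2·7·5 + 4·1·4 + 2·5·9 + 9·8·7 + 5·2·6 = 740 ≡ 3.
  α_i^2 mod 11 = [5, 1, 3, 9, 4].
  S_2 = Σ v_i α_i^2 r_i = 2·5·5 + 4·1·4 + 2·3·9 + 9·9·7 + 5·4·6 = 807 ≡ 4.
  S = (5, 3, 4) ≠ 0, so r is not a codeword (an error is present).
Step 3: locate the error. For a single error e at position i, S_ℓ = v_i·e·α_i^ℓ, so α_err = S_1/S_0.
  S_0^{−1} = 5^{−1} = 9 (mod 11), so α_err = 3·9 = 27 ≡ 5 = α_3. Error position i = 3.
  Consistency check: S_2/S_1 = 4·4 = 16 ≡ 5 = α_err ✓ (single-error assumption holds).
Step 4: error magnitude e = S_0/v_3 = S_0·∏_{j≠3}(α_3 − α_j) = 5·6 = 30 ≡ 8 (mod 11).
Step 5: correct position 3: c_3 = r_3 − e = 9 − 8 ≡ 1 (mod 11). Hence c = [5, 4, 1, 7, 6].
  Check: interpolating c through the α_i gives m(x) = 2 + 2·x (degree < 2) with m(α_i) = c_i for every i, so c is indeed a codeword.


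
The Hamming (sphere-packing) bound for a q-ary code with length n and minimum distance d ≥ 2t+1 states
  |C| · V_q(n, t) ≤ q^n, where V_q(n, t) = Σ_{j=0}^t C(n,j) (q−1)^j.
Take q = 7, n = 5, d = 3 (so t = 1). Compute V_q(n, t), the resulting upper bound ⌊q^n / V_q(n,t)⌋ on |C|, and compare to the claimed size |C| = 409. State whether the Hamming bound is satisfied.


V_q(n, t) = 31, q^n = 16807, Hamming bound = 542, |C| = 409 ≤ bound (satisfied).

Step 1: Compute V_q(n, t) = Σ_{j=0}^1 C(n, j) (q−1)^j.
  j = 0: C(5,0)·(6)^0 = 1·1 = 1.
  j = 1: C(5,1)·(6)^1 = 5·6 = 30.
  V_q(n, t) = 1 + 30 = 31.
Step 2: q^n = 7^5 = 16807.
Step 3: Hamming bound ⌊q^n / V_q(n,t)⌋ = ⌊16807/31⌋ = 542.
Step 4: Compare |C| = 409 to 542: satisfied.
The claimed |C| lies below the Hamming bound.


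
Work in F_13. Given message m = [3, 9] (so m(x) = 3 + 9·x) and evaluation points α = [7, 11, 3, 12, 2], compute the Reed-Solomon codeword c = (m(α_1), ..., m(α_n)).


c = [1, 11, 4, 7, 8]

Message polynomial: m(x) = 3 + 9·x (mod 13).
For each evaluation point α_i, compute m(α_i) mod 13:
  α_1 = 7: Horner steps 9 → 1, so m(7) = 1.
  α_2 = 11: Horner steps 9 → 11, so m(11) = 11.
  α_3 = 3: Horner steps 9 → 4, so m(3) = 4.
  α_4 = 12: Horner steps 9 → 7, so m(12) = 7.
  α_5 = 2: Horner steps 9 → 8, so m(2) = 8.
Codeword c = [1, 11, 4, 7, 8] ∈ F_13^5.


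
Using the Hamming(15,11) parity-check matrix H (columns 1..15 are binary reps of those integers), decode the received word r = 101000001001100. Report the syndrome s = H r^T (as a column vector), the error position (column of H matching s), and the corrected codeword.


s = (1, 0, 1, 0)^T, error position = 10, corrected codeword c = 101000001101100

Compute s = H r^T mod 2 one row at a time:
  s_1 = 0 + 1 + 0 + 0 + 1 + 1 + 0 + 0 = 3 ≡ 1 (mod 2).
  s_2 = 0 + 0 + 0 + 0 + 1 + 1 + 0 + 0 = 2 ≡ 0 (mod 2).
  s_3 = 0 + 1 + 0 + 0 + 0 + 0 + 0 + 0 = 1 ≡ 1 (mod 2).
  s_4 = 1 + 1 + 0 + 0 + 1 + 0 + 1 + 0 = 4 ≡ 0 (mod 2).
s = (1, 0, 1, 0)^T — this equals column 10 of H (binary 1010), so error is at position 10.
Correct: flip bit 10 of r = 101000001001100 to get c = 101000001101100.


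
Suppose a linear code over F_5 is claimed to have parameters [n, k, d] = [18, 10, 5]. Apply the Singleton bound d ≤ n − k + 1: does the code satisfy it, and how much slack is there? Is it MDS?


Singleton RHS = n − k + 1 = 9, slack = 4, bound satisfied, not MDS.

Singleton bound: d ≤ n − k + 1.
Here n = 18, k = 10, so n − k + 1 = 9.
Given d = 5, check d ≤ 9: YES.
Slack = (n − k + 1) − d = 4.
The code is NOT MDS (slack = 4 > 0).
Description: the claimed parameters are [18, 10, 5]_5; such a code would be non-MDS.


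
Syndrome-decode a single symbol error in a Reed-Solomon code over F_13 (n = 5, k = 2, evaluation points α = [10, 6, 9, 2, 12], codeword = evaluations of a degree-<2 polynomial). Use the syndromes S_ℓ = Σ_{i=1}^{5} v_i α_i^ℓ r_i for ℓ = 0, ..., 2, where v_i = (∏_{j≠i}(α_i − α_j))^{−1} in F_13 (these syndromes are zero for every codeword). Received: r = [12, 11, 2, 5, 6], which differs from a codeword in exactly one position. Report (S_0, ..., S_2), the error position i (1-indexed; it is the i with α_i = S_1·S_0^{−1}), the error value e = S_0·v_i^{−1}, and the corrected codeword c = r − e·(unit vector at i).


S = (2, 4, 8), error at position 4, error magnitude e = 8, c = [12, 11, 2, 10, 6].

Step 1: column multipliers v_i = (∏_{j≠i}(α_i − α_j))^{−1} mod 13.
  i = 1 (α = 10): (10−6)(10−9)(10−2)(10−12) = 4·1·8·(−2) = −64 ≡ 1, so v_1 = 1^{−1} = 1 (mod 13).
  i = 2 (α = 6): (6−10)(6−9)(6−2)(6−12) = (−4)·(−3)·4·(−6) = −288 ≡ 11, so v_2 = 11^{−1} = 6 (mod 13).
  i = 3 (α = 9): (9−10)(9−6)(9−2)(9−12) = (−1)·3·7·(−3) = 63 ≡ 11, so v_3 = 11^{−1} = 6 (mod 13).
  i = 4 (α = 2): (2−10)(2−6)(2−9)(2−12) = (−8)·(−4)·(−7)·(−10) = 2240 ≡ 4, so v_4 = 4^{−1} = 10 (mod 13).
  i = 5 (α = 12): (12−10)(12−6)(12−9)(12−2) = 2·6·3·10 = 360 ≡ 9, so v_5 = 9^{−1} = 3 (mod 13).
  v = [1, 6, 6, 10, 3].
Step 2: syndromes of r = [12, 11, 2, 5, 6] (all sums mod 13).
  S_0 = Σ v_i r_i = 1·12 + 6·11 + 6·2 + 10·5 + 3·6 = 158 ≡ 2.
  S_1 = Σ v_i α_i r_i = 1·10·12 + 6·6·11 + 6·9·2 + 10·2·5 + 3·12·6 = 940 ≡ 4.
  α_i^2 mod 13 = [9, 10, 3, 4, 1].
  S_2 = Σ v_i α_i^2 r_i = 1·9·12 + 6·10·11 + 6·3·2 + 10·4·5 + 3·1·6 = 1022 ≡ 8.
  S = (2, 4, 8) ≠ 0, so r is not a codeword (an error is present).
Step 3: locate the error. For a single error e at position i, S_ℓ = v_i·e·α_i^ℓ, so α_err = S_1/S_0.
  S_0^{−1} = 2^{−1} = 7 (mod 13), so α_err = 4·7 = 28 ≡ 2 = α_4. Error position i = 4.
  Consistency check: S_2/S_1 = 8·10 = 80 ≡ 2 = α_err ✓ (single-error assumption holds).
Step 4: error magnitude e = S_0/v_4 = S_0·∏_{j≠4}(α_4 − α_j) = 2·4 = 8 ≡ 8 (mod 13).
Step 5: correct position 4: c_4 = r_4 − e = 5 − 8 ≡ 10 (mod 13). Hence c = [12, 11, 2, 10, 6].
  Check: interpolating c through the α_i gives m(x) = 3 + 10·x (degree < 2) with m(α_i) = c_i for every i, so c is indeed a codeword.


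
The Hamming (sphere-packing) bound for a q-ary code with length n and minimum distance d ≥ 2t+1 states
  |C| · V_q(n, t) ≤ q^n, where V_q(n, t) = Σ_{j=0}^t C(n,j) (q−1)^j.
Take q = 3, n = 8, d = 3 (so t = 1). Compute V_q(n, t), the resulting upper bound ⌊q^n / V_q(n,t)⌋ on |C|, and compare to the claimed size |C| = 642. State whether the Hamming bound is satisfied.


V_q(n, t) = 17, q^n = 6561, Hamming bound = 385, |C| = 642 > bound (violated).

Step 1: Compute V_q(n, t) = Σ_{j=0}^1 C(n, j) (q−1)^j.
  j = 0: C(8,0)·(2)^0 = 1·1 = 1.
  j = 1: C(8,1)·(2)^1 = 8·2 = 16.
  V_q(n, t) = 1 + 16 = 17.
Step 2: q^n = 3^8 = 6561.
Step 3: Hamming bound ⌊q^n / V_q(n,t)⌋ = ⌊6561/17⌋ = 385.
Step 4: Compare |C| = 642 to 385: violated.
The claimed |C| lies above the Hamming bound, so no 3-ary code of length 8 with d ≥ 3 can have 642 codewords.


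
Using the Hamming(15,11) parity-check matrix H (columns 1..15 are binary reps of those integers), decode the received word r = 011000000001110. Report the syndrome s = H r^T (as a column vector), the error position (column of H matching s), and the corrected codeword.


s = (1, 1, 1, 0)^T, error position = 14, corrected codeword c = 011000000001100

Compute s = H r^T mod 2 one row at a time:
  s_1 = 0 + 0 + 0 + 0 + 1 + 1 + 1 + 0 = 3 ≡ 1 (mod 2).
  s_2 = 0 + 0 + 0 + 0 + 1 + 1 + 1 + 0 = 3 ≡ 1 (mod 2).
  s_3 = 1 + 1 + 0 + 0 + 0 + 0 + 1 + 0 = 3 ≡ 1 (mod 2).
  s_4 = 0 + 1 + 0 + 0 + 0 + 0 + 1 + 0 = 2 ≡ 0 (mod 2).
s = (1, 1, 1, 0)^T — this equals column 14 of H (binary 1110), so error is at position 14.
Correct: flip bit 14 of r = 011000000001110 to get c = 011000000001100.


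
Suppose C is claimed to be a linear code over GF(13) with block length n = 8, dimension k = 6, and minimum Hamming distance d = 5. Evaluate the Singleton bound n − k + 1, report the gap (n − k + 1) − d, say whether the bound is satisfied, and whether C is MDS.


Singleton RHS = n − k + 1 = 3, slack = -2, bound violated (no such code; not MDS).

Singleton bound: d ≤ n − k + 1.
Here n = 8, k = 6, so n − k + 1 = 3.
Given d = 5, check d ≤ 3: NO.
Slack = (n − k + 1) − d = -2.
The slack is negative: d = 5 exceeds n − k + 1 = 3 by 2, so the Singleton bound is violated and no linear [8, 6, 5]_13 code can exist. In particular it is not MDS (MDS requires d = n − k + 1 exactly).
Description: the claimed parameters are [8, 6, 5]_13; such a code would be impossible (violates the Singleton bound).


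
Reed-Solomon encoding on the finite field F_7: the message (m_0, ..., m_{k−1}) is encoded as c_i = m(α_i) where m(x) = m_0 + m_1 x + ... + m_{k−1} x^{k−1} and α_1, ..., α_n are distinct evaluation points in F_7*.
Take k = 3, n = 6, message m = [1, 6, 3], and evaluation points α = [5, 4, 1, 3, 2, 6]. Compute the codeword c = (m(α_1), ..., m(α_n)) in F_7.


c = [1, 3, 3, 4, 4, 5]

Message polynomial: m(x) = 1 + 6·x + 3·x^2 (mod 7).
For each evaluation point α_i, compute m(α_i) mod 7:
  α_1 = 5: Horner steps 3 → 0 → 1, so m(5) = 1.
  α_2 = 4: Horner steps 3 → 4 → 3, so m(4) = 3.
  α_3 = 1: Horner steps 3 → 2 → 3, so m(1) = 3.
  α_4 = 3: Horner steps 3 → 1 → 4, so m(3) = 4.
  α_5 = 2: Horner steps 3 → 5 → 4, so m(2) = 4.
  α_6 = 6: Horner steps 3 → 3 → 5, so m(6) = 5.
Codeword c = [1, 3, 3, 4, 4, 5] ∈ F_7^6.


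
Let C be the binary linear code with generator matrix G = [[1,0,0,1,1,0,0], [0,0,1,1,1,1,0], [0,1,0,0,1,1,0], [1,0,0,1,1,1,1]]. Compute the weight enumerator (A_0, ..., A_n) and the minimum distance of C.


Weight distribution: A_0 = 1, A_2 = 1, A_3 = 6, A_4 = 5, A_5 = 2, A_6 = 1. Minimum distance d = 2.

Enumerate all 2^4 = 16 messages m ∈ F_2^4.
For each, compute codeword c = mG in F_2^7, then tally its weight.
  m = 0000 → c = 0000000, weight = 0.
  m = 1000 → c = 1001100, weight = 3.
  m = 0100 → c = 0011110, weight = 4.
  m = 1100 → c = 1010010, weight = 3.
  m = 0010 → c = 0100110, weight = 3.
  m = 1010 → c = 1101010, weight = 4.
  m = 0110 → c = 0111000, weight = 3.
  m = 1110 → c = 1110100, weight = 4.
  m = 0001 → c = 1001111, weight = 5.
  m = 1001 → c = 0000011, weight = 2.
  m = 0101 → c = 1010001, weight = 3.
  m = 1101 → c = 0011101, weight = 4.
  m = 0011 → c = 1101001, weight = 4.
  m = 1011 → c = 0100101, weight = 3.
  m = 0111 → c = 1110111, weight = 6.
  m = 1111 → c = 0111011, weight = 5.
Tally weights:
  weight 0: 1 codewords.
  weight 2: 1 codewords.
  weight 3: 6 codewords.
  weight 4: 5 codewords.
  weight 5: 2 codewords.
  weight 6: 1 codewords.
Minimum distance d = smallest w > 0 with A_w > 0 = 2.
Sanity: Σ A_w = 16 = 2^4 = 16 ✓.


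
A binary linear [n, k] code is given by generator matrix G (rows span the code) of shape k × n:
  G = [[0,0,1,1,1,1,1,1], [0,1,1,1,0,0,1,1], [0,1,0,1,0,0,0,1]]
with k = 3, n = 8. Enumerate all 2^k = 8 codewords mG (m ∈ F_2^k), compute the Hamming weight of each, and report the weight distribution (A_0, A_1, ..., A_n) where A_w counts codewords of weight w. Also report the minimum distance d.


Weight distribution: A_0 = 1, A_2 = 1, A_3 = 2, A_4 = 1, A_5 = 2, A_6 = 1. Minimum distance d = 2.

Enumerate all 2^3 = 8 messages m ∈ F_2^3.
For each, compute codeword c = mG in F_2^8, then tally its weight.
  m = 000 → c = 00000000, weight = 0.
  m = 100 → c = 00111111, weight = 6.
  m = 010 → c = 01110011, weight = 5.
  m = 110 → c = 01001100, weight = 3.
  m = 001 → c = 01010001, weight = 3.
  m = 101 → c = 01101110, weight = 5.
  m = 011 → c = 00100010, weight = 2.
  m = 111 → c = 00011101, weight = 4.
Tally weights:
  weight 0: 1 codewords.
  weight 2: 1 codewords.
  weight 3: 2 codewords.
  weight 4: 1 codewords.
  weight 5: 2 codewords.
  weight 6: 1 codewords.
Minimum distance d = smallest w > 0 with A_w > 0 = 2.
Sanity: Σ A_w = 8 = 2^3 = 8 ✓.
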